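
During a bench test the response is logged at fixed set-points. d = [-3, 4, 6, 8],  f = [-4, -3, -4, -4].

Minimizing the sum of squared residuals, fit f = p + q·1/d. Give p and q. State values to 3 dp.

p = -3.800, q = 0.960

Setting ∂/∂p … = 0 gives: 4·p + (5/24)·q = -15;  (5/24)·p + (125/576)·q = -7/12.
Determinant 4·(125/576) − (5/24)² = 475/576.
p = ((-15)·(125/576) − (5/24)·(-7/12))/(475/576) = -19/5; q = (4·(-7/12) − (5/24)·(-15))/(475/576) = 24/25.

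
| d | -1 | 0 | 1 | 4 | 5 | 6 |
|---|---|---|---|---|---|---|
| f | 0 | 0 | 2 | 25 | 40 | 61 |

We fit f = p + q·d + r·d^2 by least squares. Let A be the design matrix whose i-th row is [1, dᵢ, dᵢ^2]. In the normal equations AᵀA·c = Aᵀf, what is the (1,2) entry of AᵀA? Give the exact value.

Row 1 ↔ basis 1, column 2 ↔ basis d, so (AᵀA)_{1,2} = Σᵢ d = (1)·(-1) + (1)·(0) + (1)·(1) + (1)·(4) + (1)·(5) + (1)·(6) = 15.

15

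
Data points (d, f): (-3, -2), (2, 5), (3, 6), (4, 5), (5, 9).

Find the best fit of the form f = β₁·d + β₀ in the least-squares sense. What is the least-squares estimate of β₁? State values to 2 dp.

β₁ = 1.25

From the data, Σd·d = 63, Σd = 11, Σ1 = 5.
And Σd·f = 99, Σf = 23.
Normal equations: [[63, 11]; [11, 5]]·[β₁, β₀]ᵀ = [99, 23]ᵀ.
Δ = 63·5 − 11² = 194.
β₁ = (99·5 − 11·23)/194 = 121/97; β₀ = (63·23 − 11·99)/194 = 180/97.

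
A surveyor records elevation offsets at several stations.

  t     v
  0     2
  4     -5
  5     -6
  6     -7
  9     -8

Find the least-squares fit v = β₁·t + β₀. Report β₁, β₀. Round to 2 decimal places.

β₁ = -1.14, β₀ = 0.67

Compute the Gram sums: Σt·t = 158, Σt = 24, Σ1 = 5.
Moment sums: Σt·v = -164, Σv = -24.
So MᵀM·[β₁, β₀]ᵀ = Mᵀv: [[158, 24]; [24, 5]]·[β₁, β₀]ᵀ = [-164, -24]ᵀ.
Δ = 158·5 − 24² = 214.
β₁ = ((-164)·5 − 24·(-24))/214 = -122/107; β₀ = (158·(-24) − 24·(-164))/214 = 72/107.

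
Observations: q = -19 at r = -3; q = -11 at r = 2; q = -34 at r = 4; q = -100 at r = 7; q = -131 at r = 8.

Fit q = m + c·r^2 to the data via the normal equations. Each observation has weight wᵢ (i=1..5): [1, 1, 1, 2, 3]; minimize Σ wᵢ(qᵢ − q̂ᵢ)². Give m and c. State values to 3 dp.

From the data, Σwᵢ·1 = 8, Σwᵢ·r^2 = 319, Σwᵢ·r^2·r^2 = 17443.
And Σwᵢ·q = -657, Σwᵢ·r^2·q = -35711.
AᵀWA·[m, c]ᵀ = AᵀWq becomes [[8, 319]; [319, 17443]]·[m, c]ᵀ = [-657, -35711]ᵀ.
det = 8·17443 − 319² = 37783.
m = ((-657)·17443 − 319·(-35711))/37783 = -68242/37783; c = (8·(-35711) − 319·(-657))/37783 = -76105/37783.

m = -1.806, c = -2.014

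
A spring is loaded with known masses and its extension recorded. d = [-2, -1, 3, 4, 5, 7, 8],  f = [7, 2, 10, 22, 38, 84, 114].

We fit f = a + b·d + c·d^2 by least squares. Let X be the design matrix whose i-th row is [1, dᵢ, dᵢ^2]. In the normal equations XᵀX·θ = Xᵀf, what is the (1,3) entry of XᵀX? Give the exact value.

Row 1 ↔ basis 1, column 3 ↔ basis d^2, so (XᵀX)_{1,3} = Σᵢ d^2 = (1)·(4) + (1)·(1) + (1)·(9) + (1)·(16) + (1)·(25) + (1)·(49) + (1)·(64) = 168.

168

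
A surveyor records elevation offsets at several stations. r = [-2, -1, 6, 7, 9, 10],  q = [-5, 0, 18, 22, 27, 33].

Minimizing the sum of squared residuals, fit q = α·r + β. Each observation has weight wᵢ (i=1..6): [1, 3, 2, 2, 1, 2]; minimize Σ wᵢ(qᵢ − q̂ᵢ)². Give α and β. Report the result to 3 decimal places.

From the data, Σwᵢ·r·r = 458, Σwᵢ·r = 50, Σwᵢ·1 = 11.
And Σwᵢ·r·q = 1437, Σwᵢ·q = 168.
Normal equations: [[458, 50]; [50, 11]]·[α, β]ᵀ = [1437, 168]ᵀ.
Eliminating β: 11·(row 1) − 50·(row 2) gives 2538·α = 11·1437 − 50·168 = 7407, so α = 823/282.
Then β = (168 − 50·(823/282))/11 = 283/141.

α = 2.918, β = 2.007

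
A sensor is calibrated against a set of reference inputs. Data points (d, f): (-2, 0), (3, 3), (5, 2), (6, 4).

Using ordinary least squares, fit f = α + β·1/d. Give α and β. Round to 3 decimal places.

α = 2.057, β = 3.859

Sums needed: Σ1 = 4, Σ1/d = 1/5, Σ1/d·1/d = 193/450.
Right-hand side: Σf = 9, Σ1/d·f = 31/15.
Normal equations: [[4, 1/5]; [1/5, 193/450]]·[α, β]ᵀ = [9, 31/15]ᵀ.
Determinant 4·(193/450) − (1/5)² = 377/225.
α = (9·(193/450) − (1/5)·(31/15))/(377/225) = 1551/754; β = (4·(31/15) − (1/5)·9)/(377/225) = 1455/377.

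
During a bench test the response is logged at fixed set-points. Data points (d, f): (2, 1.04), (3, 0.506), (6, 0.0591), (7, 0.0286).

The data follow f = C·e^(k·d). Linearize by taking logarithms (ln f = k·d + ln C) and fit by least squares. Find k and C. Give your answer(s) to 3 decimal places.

k = -0.718, C = 4.369

With ln fᵢ as the transformed response and dᵢ as the regressor:
Σd = 18.0000, Σ(d)² = 98.0000, Σln f = -7.0249, Σd·ln f = -43.8168.
Equations: 98.0000·k + 18.0000·ln C = -43.8168;  18.0000·k + 4·ln C = -7.0249.
Solving (det = 68.0000): k = -0.71793, ln C = 1.47449, so C = exp(1.47449) = 4.36879.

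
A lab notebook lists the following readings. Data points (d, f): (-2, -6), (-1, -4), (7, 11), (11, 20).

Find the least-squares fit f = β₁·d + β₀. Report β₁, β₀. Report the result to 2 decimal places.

The normal equations are: 175·β₁ + 15·β₀ = 313;  15·β₁ + 4·β₀ = 21.
(Σd·d = 175, Σd = 15, Σ1 = 4, Σd·f = 313, Σf = 21.)
Eliminating β₀: 4·(row 1) − 15·(row 2) gives 475·β₁ = 4·313 − 15·21 = 937, so β₁ = 937/475.
Then β₀ = (21 − 15·(937/475))/4 = -204/95.

β₁ = 1.97, β₀ = -2.15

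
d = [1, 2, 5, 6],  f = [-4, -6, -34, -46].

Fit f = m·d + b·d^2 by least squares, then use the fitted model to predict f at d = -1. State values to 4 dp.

f̂ = 0.5385

With design matrix A, AᵀA = [[66, 350]; [350, 1938]] and Aᵀf = [-462, -2534]ᵀ.
Determinant 66·1938 − 350² = 5408.
m = ((-462)·1938 − 350·(-2534))/5408 = -1057/676; b = (66·(-2534) − 350·(-462))/5408 = -693/676.
At d = -1: f̂ = (-1057/676)·(-1) + (-693/676)·(1) = 7/13.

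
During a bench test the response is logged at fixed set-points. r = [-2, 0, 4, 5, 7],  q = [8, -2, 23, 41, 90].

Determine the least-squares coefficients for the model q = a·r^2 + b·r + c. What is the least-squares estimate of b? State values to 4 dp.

With design matrix A, AᵀA = [[3298, 524, 94]; [524, 94, 14]; [94, 14, 5]] and Aᵀq = [5835, 911, 160]ᵀ.
Inverting the 3×3 Gram matrix, [a, b, c]ᵀ = [85423/39678, -71303/39678, -22768/6613]ᵀ.

b = -1.7970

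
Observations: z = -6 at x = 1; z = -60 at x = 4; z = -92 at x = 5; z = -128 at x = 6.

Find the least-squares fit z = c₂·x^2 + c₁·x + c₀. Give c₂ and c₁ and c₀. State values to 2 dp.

Forming AᵀA = [[2178, 406, 78]; [406, 78, 16]; [78, 16, 4]] and Aᵀz = [-7874, -1474, -286]ᵀ gives AᵀA·[c₂, c₁, c₀]ᵀ = Aᵀz.
Inverting the 3×3 Gram matrix, [c₂, c₁, c₀]ᵀ = [-569/181, -446/181, -62/181]ᵀ.

c₂ = -3.14, c₁ = -2.46, c₀ = -0.34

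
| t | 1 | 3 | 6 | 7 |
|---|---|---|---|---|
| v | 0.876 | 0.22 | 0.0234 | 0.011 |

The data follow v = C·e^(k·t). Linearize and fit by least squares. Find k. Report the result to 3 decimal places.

k = -0.732

Taking logs, ln v = k·t + ln C, so regress ln v on t.
Σt = 17.0000, Σ(t)² = 95.0000, Σln v = -9.9114, Σt·ln v = -58.7739.
Equations: 95.0000·k + 17.0000·ln C = -58.7739;  17.0000·k + 4·ln C = -9.9114.
Solving (det = 91.0000): k = -0.73189, ln C = 0.63268.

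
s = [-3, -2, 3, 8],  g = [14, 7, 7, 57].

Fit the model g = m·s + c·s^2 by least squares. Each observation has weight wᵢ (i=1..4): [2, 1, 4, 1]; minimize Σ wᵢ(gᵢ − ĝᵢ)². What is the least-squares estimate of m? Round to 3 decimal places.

Compute the Gram sums: Σwᵢ·s·s = 122, Σwᵢ·s·s^2 = 558, Σwᵢ·s^2·s^2 = 4598.
For AᵀWg: Σwᵢ·s·g = 442, Σwᵢ·s^2·g = 4180.
Determinant 122·4598 − 558² = 249592.
m = (442·4598 − 558·4180)/249592 = -75031/62398; c = (122·4180 − 558·442)/249592 = 65831/62398.

m = -1.202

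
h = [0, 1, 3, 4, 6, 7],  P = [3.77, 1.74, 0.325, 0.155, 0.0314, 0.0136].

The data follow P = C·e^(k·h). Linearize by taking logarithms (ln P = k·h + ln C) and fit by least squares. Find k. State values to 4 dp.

k = -0.8025

Taking logs, ln P = k·h + ln C, so regress ln P on h.
XᵀX = [[111.0000, 21.0000]; [21.0000, 6]], rhs = [-61.1247, -8.8659]ᵀ  (here Σh = 21.0000, Σ(h)² = 111.0000, Σln P = -8.8659, Σh·ln P = -61.1247).
Slope k = (n·Σh·ln P − Σh·Σln P)/(n·Σ(h)² − (Σh)²) = (6·-61.1247 − 21.0000·-8.8659)/225.0000 = -0.80251; ln C = (Σln P − k·Σh)/n = 1.33111.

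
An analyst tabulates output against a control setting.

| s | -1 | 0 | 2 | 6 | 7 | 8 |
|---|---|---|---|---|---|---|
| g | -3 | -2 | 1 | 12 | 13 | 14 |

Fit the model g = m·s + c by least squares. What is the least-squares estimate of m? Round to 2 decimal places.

m = 2.07

MᵀM·[m, c]ᵀ = Mᵀg reads: 154·m + 22·c = 280;  22·m + 6·c = 35.
Eliminating c: 6·(row 1) − 22·(row 2) gives 440·m = 6·280 − 22·35 = 910, so m = 91/44.
Then c = (35 − 22·(91/44))/6 = -7/4.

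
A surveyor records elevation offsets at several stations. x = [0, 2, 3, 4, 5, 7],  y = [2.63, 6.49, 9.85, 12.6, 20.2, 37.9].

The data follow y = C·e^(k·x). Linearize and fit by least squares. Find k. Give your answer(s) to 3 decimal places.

Let Y = ln y. Fitting Y = k·x + ln C by least squares:
Σx = 21.0000, Σ(x)² = 103.0000, Σln y = 14.2990, Σx·ln y = 61.2108.
Equations: 103.0000·k + 21.0000·ln C = 61.2108;  21.0000·k + 6·ln C = 14.2990.
Solving (det = 177.0000): k = 0.37845, ln C = 1.05862.

k = 0.378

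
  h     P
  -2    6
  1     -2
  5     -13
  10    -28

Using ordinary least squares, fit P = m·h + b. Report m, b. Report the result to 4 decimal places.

m = -2.8333, b = 0.6667

Sums needed: Σh·h = 130, Σh = 14, Σ1 = 4.
And Σh·P = -359, ΣP = -37.
Eliminating b: 4·(row 1) − 14·(row 2) gives 324·m = 4·(-359) − 14·(-37) = -918, so m = -17/6.
Then b = ((-37) − 14·(-17/6))/4 = 2/3.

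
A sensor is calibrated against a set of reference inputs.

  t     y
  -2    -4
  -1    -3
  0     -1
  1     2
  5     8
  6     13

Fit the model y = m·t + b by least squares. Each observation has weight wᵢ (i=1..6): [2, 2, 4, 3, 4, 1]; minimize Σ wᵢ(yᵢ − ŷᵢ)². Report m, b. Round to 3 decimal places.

Normal-equation sums: Σwᵢ·t·t = 149, Σwᵢ·t = 23, Σwᵢ·1 = 16.
And Σwᵢ·t·y = 266, Σwᵢ·y = 33.
det = 149·16 − 23² = 1855.
m = (266·16 − 23·33)/1855 = 3497/1855; b = (149·33 − 23·266)/1855 = -1201/1855.

m = 1.885, b = -0.647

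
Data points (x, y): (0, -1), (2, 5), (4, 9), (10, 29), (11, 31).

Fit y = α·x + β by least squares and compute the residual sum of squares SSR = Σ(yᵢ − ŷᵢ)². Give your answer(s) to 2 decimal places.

AᵀA·[α, β]ᵀ = Aᵀy reads: 241·α + 27·β = 677;  27·α + 5·β = 73.
Eliminating β: 5·(row 1) − 27·(row 2) gives 476·α = 5·677 − 27·73 = 1414, so α = 101/34.
Then β = (73 − 27·(101/34))/5 = -49/34.
Residuals: 15/34, 1/2, -49/34, 25/34, -4/17; SSR = 53/17.

SSR = 3.12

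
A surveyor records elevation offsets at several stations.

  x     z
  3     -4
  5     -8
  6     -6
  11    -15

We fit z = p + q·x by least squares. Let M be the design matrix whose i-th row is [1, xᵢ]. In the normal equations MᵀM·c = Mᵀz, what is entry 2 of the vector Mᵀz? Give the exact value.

Entry 2 ↔ basis x, so (Mᵀz)_{2} = Σᵢ (x)·zᵢ = (3)·(-4) + (5)·(-8) + (6)·(-6) + (11)·(-15) = -253.

-253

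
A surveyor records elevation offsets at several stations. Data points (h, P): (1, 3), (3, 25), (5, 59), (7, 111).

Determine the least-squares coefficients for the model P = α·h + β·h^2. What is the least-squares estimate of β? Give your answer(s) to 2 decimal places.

Compute the Gram sums: Σh·h = 84, Σh·h^2 = 496, Σh^2·h^2 = 3108.
For MᵀP: Σh·P = 1150, Σh^2·P = 7142.
So MᵀM·[α, β]ᵀ = MᵀP: [[84, 496]; [496, 3108]]·[α, β]ᵀ = [1150, 7142]ᵀ.
Determinant 84·3108 − 496² = 15056.
α = (1150·3108 − 496·7142)/15056 = 3971/1882; β = (84·7142 − 496·1150)/15056 = 3691/1882.

β = 1.96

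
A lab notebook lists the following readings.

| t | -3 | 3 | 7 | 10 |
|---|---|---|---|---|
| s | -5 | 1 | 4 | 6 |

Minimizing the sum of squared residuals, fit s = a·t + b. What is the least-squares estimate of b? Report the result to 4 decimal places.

b = -2.1108

Normal-equation sums: Σt·t = 167, Σt = 17, Σ1 = 4.
For Mᵀs: Σt·s = 106, Σs = 6.
Normal equations: [[167, 17]; [17, 4]]·[a, b]ᵀ = [106, 6]ᵀ.
Eliminating b: 4·(row 1) − 17·(row 2) gives 379·a = 4·106 − 17·6 = 322, so a = 322/379.
Then b = (6 − 17·(322/379))/4 = -800/379.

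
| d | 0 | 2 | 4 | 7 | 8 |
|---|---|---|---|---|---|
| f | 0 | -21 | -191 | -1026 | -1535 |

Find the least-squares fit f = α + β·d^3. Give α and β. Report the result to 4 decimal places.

Compute the Gram sums: Σ1 = 5, Σd^3 = 927, Σd^3·d^3 = 383953.
Moment sums: Σf = -2773, Σd^3·f = -1150230.
Normal equations: [[5, 927]; [927, 383953]]·[α, β]ᵀ = [-2773, -1150230]ᵀ.
Determinant 5·383953 − 927² = 1060436.
α = ((-2773)·383953 − 927·(-1150230))/1060436 = 1561541/1060436; β = (5·(-1150230) − 927·(-2773))/1060436 = -3180579/1060436.

α = 1.4725, β = -2.9993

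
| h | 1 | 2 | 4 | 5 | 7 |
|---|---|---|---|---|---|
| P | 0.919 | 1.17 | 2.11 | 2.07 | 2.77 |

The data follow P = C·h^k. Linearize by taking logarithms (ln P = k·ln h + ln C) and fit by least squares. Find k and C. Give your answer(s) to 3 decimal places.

k = 0.579, C = 0.870

Let Y = ln P. Fitting Y = k·ln h + ln C by least squares:
Σln h = 5.6348, Σ(ln h)² = 8.7791, Σln P = 2.5656, Σln h·ln P = 4.2975.
Equations: 8.7791·k + 5.6348·ln C = 4.2975;  5.6348·k + 5·ln C = 2.5656.
Slope k = (n·Σln h·ln P − Σln h·Σln P)/(n·Σ(ln h)² − (Σln h)²) = (5·4.2975 − 5.6348·2.5656)/12.1448 = 0.57891; ln C = (Σln P − k·Σln h)/n = -0.13928, so C = exp(-0.13928) = 0.86998.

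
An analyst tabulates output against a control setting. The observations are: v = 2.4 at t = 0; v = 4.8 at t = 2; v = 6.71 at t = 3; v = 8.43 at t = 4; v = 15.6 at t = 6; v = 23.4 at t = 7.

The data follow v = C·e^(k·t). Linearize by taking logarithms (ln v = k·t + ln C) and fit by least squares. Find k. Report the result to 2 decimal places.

k = 0.32

Linearized form: ln v = k·t + ln C. From the 6 transformed points,
Sums: Σt = 22.0000, Σ(t)² = 114.0000, Σln v = 12.3795, Σt·ln v = 55.9280.
Normal system: [[114.0000, 22.0000]; [22.0000, 6]]·[k, ln C]ᵀ = [55.9280, 12.3795]ᵀ.
Δ = 114.0000·6 − (22.0000)² = 200.0000; k = (55.9280·6 − 22.0000·12.3795)/200.0000 = 0.31610, ln C = (114.0000·12.3795 − 22.0000·55.9280)/200.0000 = 0.90423.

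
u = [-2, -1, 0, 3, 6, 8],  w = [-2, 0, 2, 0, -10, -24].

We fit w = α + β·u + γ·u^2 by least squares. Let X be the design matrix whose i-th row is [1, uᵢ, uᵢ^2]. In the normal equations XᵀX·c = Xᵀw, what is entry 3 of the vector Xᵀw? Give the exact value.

Entry 3 ↔ basis u^2, so (Xᵀw)_{3} = Σᵢ (u^2)·wᵢ = (4)·(-2) + (1)·(0) + (0)·(2) + (9)·(0) + (36)·(-10) + (64)·(-24) = -1904.

-1904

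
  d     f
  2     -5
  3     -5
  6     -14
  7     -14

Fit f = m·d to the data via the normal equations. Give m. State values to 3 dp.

m = -2.112

The normal equations are: 98·m = -207.
(Σd·d = 98, Σd·f = -207.)
Hence m = -207 / 98 ≈ -2.11224.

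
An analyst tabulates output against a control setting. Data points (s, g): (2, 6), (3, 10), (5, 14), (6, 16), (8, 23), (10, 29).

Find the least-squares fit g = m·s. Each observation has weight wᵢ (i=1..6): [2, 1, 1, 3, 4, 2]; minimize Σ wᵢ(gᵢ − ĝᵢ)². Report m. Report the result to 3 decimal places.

Setting ∂/∂m … = 0 gives: 606·m = 1728.
(Σwᵢ·s·s = 606, Σwᵢ·s·g = 1728.)
Hence m = 1728 / 606 ≈ 2.85149.

m = 2.851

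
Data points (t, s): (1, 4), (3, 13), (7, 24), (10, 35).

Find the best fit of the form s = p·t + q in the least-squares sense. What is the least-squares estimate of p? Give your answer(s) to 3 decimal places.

p = 3.323

Sums needed: Σt·t = 159, Σt = 21, Σ1 = 4.
For Mᵀs: Σt·s = 561, Σs = 76.
MᵀM·[p, q]ᵀ = Mᵀs becomes [[159, 21]; [21, 4]]·[p, q]ᵀ = [561, 76]ᵀ.
Eliminating q: 4·(row 1) − 21·(row 2) gives 195·p = 4·561 − 21·76 = 648, so p = 216/65.
Then q = (76 − 21·(216/65))/4 = 101/65.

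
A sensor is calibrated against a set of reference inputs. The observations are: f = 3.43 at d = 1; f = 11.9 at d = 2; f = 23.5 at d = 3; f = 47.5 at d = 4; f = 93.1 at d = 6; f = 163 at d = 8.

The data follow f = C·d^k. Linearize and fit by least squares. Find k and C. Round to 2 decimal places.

Linearized form: ln f = k·ln d + ln C. From the 6 transformed points,
AᵀA = [[11.1437, 7.0493]; [7.0493, 6]], rhs = [29.2524, 20.3543]ᵀ  (here Σln d = 7.0493, Σ(ln d)² = 11.1437, Σln f = 20.3543, Σln d·ln f = 29.2524).
Δ = 11.1437·6 − (7.0493)² = 17.1702; k = (29.2524·6 − 7.0493·20.3543)/17.1702 = 1.86558, ln C = (11.1437·20.3543 − 7.0493·29.2524)/17.1702 = 1.20055, so C = exp(1.20055) = 3.32194.

k = 1.87, C = 3.32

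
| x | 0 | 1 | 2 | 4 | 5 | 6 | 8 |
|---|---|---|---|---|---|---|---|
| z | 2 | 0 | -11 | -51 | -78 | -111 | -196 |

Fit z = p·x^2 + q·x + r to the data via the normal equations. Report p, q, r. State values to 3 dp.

The normal equations are: 6290·p + 926·q + 146·r = -19350;  926·p + 146·q + 26·r = -2850;  146·p + 26·q + 7·r = -445.
Row-reducing yields p = -11175/3836, q = -6155/3836, r = 3020/959.

p = -2.913, q = -1.605, r = 3.149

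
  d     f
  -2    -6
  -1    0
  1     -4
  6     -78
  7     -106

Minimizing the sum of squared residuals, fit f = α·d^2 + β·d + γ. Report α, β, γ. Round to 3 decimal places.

α = -1.977, β = -1.221, γ = -0.127

With design matrix M, MᵀM = [[3715, 551, 91]; [551, 91, 11]; [91, 11, 5]] and Mᵀf = [-8030, -1202, -194]ᵀ.
Solving the 3×3 system (Gaussian elimination) gives α = -17879/9042, β = -11039/9042, γ = -191/1507.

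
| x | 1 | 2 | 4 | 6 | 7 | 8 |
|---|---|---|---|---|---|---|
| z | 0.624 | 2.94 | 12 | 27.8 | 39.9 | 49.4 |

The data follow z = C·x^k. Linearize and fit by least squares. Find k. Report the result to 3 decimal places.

k = 2.103

Taking logs, ln z = k·ln x + ln C, so regress ln z on ln x.
Σln x = 7.8966, Σ(ln x)² = 13.7233, Σln z = 14.0031, Σln x·ln z = 25.4330.
Equations: 13.7233·k + 7.8966·ln C = 25.4330;  7.8966·k + 6·ln C = 14.0031.
Solving (det = 19.9843): k = 2.10276, ln C = -0.43358.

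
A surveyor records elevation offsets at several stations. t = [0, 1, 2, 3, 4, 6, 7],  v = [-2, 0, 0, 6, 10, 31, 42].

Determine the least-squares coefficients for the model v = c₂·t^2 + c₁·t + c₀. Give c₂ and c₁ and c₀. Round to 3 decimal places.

Setting ∂/∂c₂ … = 0 gives: 4051·c₂ + 659·c₁ + 115·c₀ = 3388;  659·c₂ + 115·c₁ + 23·c₀ = 538;  115·c₂ + 23·c₁ + 7·c₀ = 87.
(Σt^2·t^2 = 4051, Σt^2·t = 659, Σt^2 = 115, Σt·t = 115, Σt = 23, Σ1 = 7, Σt^2·v = 3388, Σt·v = 538, Σv = 87.)
Row-reducing yields c₂ = 1233/1204, c₁ = -3277/3612, c₀ = -365/258.

c₂ = 1.024, c₁ = -0.907, c₀ = -1.415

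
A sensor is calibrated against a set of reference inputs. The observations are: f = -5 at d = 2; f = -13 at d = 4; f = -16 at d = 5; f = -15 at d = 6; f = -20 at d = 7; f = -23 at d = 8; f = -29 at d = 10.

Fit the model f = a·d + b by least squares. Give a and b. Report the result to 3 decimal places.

a = -2.857, b = -0.143

With design matrix A, AᵀA = [[294, 42]; [42, 7]] and Aᵀf = [-846, -121]ᵀ.
Δ = 294·7 − 42² = 294.
a = ((-846)·7 − 42·(-121))/294 = -20/7; b = (294·(-121) − 42·(-846))/294 = -1/7.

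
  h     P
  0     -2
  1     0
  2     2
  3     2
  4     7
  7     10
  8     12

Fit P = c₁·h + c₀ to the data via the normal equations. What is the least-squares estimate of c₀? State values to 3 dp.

The normal equations are: 143·c₁ + 25·c₀ = 204;  25·c₁ + 7·c₀ = 31.
(Σh·h = 143, Σh = 25, Σ1 = 7, Σh·P = 204, ΣP = 31.)
Δ = 143·7 − 25² = 376.
c₁ = (204·7 − 25·31)/376 = 653/376; c₀ = (143·31 − 25·204)/376 = -667/376.

c₀ = -1.774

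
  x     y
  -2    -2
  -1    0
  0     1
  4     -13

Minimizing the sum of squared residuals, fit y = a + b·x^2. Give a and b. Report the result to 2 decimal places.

From the data, Σ1 = 4, Σx^2 = 21, Σx^2·x^2 = 273.
For Aᵀy: Σy = -14, Σx^2·y = -216.
AᵀA·[a, b]ᵀ = Aᵀy becomes [[4, 21]; [21, 273]]·[a, b]ᵀ = [-14, -216]ᵀ.
det = 4·273 − 21² = 651.
a = ((-14)·273 − 21·(-216))/651 = 34/31; b = (4·(-216) − 21·(-14))/651 = -190/217.

a = 1.10, b = -0.88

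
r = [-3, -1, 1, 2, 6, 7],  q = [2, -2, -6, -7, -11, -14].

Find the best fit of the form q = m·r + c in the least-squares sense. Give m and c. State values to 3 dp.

With design matrix M, MᵀM = [[100, 12]; [12, 6]] and Mᵀq = [-188, -38]ᵀ.
Eliminating c: 6·(row 1) − 12·(row 2) gives 456·m = 6·(-188) − 12·(-38) = -672, so m = -28/19.
Then c = ((-38) − 12·(-28/19))/6 = -193/57.

m = -1.474, c = -3.386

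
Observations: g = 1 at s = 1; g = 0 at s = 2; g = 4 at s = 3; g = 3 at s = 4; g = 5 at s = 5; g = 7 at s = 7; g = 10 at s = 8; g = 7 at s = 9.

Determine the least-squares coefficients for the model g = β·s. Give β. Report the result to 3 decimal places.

Sums needed: Σs·s = 249.
For Aᵀg: Σs·g = 242.
So AᵀA·[β]ᵀ = Aᵀg: [[249]]·[β]ᵀ = [242]ᵀ.
β = 242/249 = 0.971888.

β = 0.972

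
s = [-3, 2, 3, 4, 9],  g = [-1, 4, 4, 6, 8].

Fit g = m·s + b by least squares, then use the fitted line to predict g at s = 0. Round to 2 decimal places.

Normal-equation sums: Σs·s = 119, Σs = 15, Σ1 = 5.
Right-hand side: Σs·g = 119, Σg = 21.
Normal equations: [[119, 15]; [15, 5]]·[m, b]ᵀ = [119, 21]ᵀ.
Eliminating b: 5·(row 1) − 15·(row 2) gives 370·m = 5·119 − 15·21 = 280, so m = 28/37.
Then b = (21 − 15·(28/37))/5 = 357/185.
At s = 0: ĝ = (28/37)·(0) + (357/185)·(1) = 357/185.

ĝ = 1.93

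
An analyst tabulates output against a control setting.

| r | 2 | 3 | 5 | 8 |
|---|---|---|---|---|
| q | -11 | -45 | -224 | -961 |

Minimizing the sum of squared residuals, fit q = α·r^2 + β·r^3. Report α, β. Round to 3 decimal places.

Compute the Gram sums: Σr^2·r^2 = 4818, Σr^2·r^3 = 36168, Σr^3·r^3 = 278562.
Right-hand side: Σr^2·q = -67553, Σr^3·q = -521335.
XᵀX·[α, β]ᵀ = Xᵀq becomes [[4818, 36168]; [36168, 278562]]·[α, β]ᵀ = [-67553, -521335]ᵀ.
det = 4818·278562 − 36168² = 33987492.
α = ((-67553)·278562 − 36168·(-521335))/33987492 = 2108083/1888194; β = (4818·(-521335) − 36168·(-67553))/33987492 = -115379/57218.

α = 1.116, β = -2.016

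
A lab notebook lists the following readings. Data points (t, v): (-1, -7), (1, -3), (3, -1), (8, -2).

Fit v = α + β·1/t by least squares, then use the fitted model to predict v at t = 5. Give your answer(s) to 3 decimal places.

v̂ = -3.048

Forming MᵀM = [[4, 11/24]; [11/24, 1225/576]] and Mᵀv = [-13, 41/12]ᵀ gives MᵀM·[α, β]ᵀ = Mᵀv.
Δ = 4·(1225/576) − (11/24)² = 531/64.
α = ((-13)·(1225/576) − (11/24)·(41/12))/(531/64) = -5609/1593; β = (4·(41/12) − (11/24)·(-13))/(531/64) = 1256/531.
At t = 5: v̂ = (-5609/1593)·(1) + (1256/531)·(1/5) = -24277/7965.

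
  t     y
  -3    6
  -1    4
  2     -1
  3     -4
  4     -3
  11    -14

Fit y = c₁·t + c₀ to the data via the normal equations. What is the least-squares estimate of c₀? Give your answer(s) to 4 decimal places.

c₀ = 1.8636

With design matrix X, XᵀX = [[160, 16]; [16, 6]] and Xᵀy = [-202, -12]ᵀ.
Determinant 160·6 − 16² = 704.
c₁ = ((-202)·6 − 16·(-12))/704 = -255/176; c₀ = (160·(-12) − 16·(-202))/704 = 41/22.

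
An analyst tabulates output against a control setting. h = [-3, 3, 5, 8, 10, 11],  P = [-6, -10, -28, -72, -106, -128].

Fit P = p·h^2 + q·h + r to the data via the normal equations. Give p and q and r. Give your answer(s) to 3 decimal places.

Entries of MᵀM: Σh^2·h^2 = 29524, Σh^2·h = 2968, Σh^2 = 328, Σh·h = 328, Σh = 34, Σ1 = 6.
Moment sums: Σh^2·P = -31540, Σh·P = -3196, ΣP = -350.
MᵀM·[p, q, r]ᵀ = MᵀP becomes [[29524, 2968, 328]; [2968, 328, 34]; [328, 34, 6]]·[p, q, r]ᵀ = [-31540, -3196, -350]ᵀ.
Solving the 3×3 system (Gaussian elimination) gives p = -41723/42293, q = -36965/42293, r = 23234/42293.

p = -0.987, q = -0.874, r = 0.549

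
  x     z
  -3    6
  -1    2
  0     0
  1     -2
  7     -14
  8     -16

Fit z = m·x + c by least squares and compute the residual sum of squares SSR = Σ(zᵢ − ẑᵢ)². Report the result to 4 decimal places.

Compute the Gram sums: Σx·x = 124, Σx = 12, Σ1 = 6.
For Aᵀz: Σx·z = -248, Σz = -24.
Normal equations: [[124, 12]; [12, 6]]·[m, c]ᵀ = [-248, -24]ᵀ.
Δ = 124·6 − 12² = 600.
m = ((-248)·6 − 12·(-24))/600 = -2; c = (124·(-24) − 12·(-248))/600 = 0.
Residuals: 0, 0, 0, 0, 0, 0; SSR = 0.

SSR = 0.0000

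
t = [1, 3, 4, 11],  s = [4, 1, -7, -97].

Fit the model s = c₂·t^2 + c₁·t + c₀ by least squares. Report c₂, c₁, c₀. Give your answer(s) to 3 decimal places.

From the data, Σt^2·t^2 = 14979, Σt^2·t = 1423, Σt^2 = 147, Σt·t = 147, Σt = 19, Σ1 = 4.
Right-hand side: Σt^2·s = -11836, Σt·s = -1088, Σs = -99.
Solving the 3×3 system (Gaussian elimination) gives c₂ = -8754/9109, c₁ = 12641/9109, c₀ = 36217/9109.

c₂ = -0.961, c₁ = 1.388, c₀ = 3.976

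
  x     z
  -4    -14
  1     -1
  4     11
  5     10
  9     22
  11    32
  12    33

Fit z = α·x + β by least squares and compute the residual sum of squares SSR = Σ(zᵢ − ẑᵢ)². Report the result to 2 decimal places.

SSR = 17.95

MᵀM·[α, β]ᵀ = Mᵀz reads: 404·α + 38·β = 1095;  38·α + 7·β = 93.
(Σx·x = 404, Σx = 38, Σ1 = 7, Σx·z = 1095, Σz = 93.)
Eliminating β: 7·(row 1) − 38·(row 2) gives 1384·α = 7·1095 − 38·93 = 4131, so α = 4131/1384.
Then β = (93 − 38·(4131/1384))/7 = -2019/692.
Residuals: 593/692, -1477/1384, 1369/692, -2777/1384, -2693/1384, 2885/1384, 69/692; SSR = 24849/1384.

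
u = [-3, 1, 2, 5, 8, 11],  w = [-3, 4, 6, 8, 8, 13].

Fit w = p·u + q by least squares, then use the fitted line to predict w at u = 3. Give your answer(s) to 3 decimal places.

ŵ = 5.000

Sums needed: Σu·u = 224, Σu = 24, Σ1 = 6.
Moment sums: Σu·w = 272, Σw = 36.
MᵀM·[p, q]ᵀ = Mᵀw becomes [[224, 24]; [24, 6]]·[p, q]ᵀ = [272, 36]ᵀ.
Δ = 224·6 − 24² = 768.
p = (272·6 − 24·36)/768 = 1; q = (224·36 − 24·272)/768 = 2.
At u = 3: ŵ = (1)·(3) + (2)·(1) = 5.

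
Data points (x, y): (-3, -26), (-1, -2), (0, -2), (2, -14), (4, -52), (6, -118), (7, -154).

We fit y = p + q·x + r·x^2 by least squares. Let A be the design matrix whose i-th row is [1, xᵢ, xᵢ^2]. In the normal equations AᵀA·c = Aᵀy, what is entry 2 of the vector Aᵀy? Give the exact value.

Entry 2 ↔ basis x, so (Aᵀy)_{2} = Σᵢ (x)·yᵢ = (-3)·(-26) + (-1)·(-2) + (0)·(-2) + (2)·(-14) + (4)·(-52) + (6)·(-118) + (7)·(-154) = -1942.

-1942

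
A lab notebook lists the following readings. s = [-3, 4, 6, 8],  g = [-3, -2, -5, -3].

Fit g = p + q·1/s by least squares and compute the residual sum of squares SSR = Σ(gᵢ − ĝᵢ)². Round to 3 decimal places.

SSR = 4.745

With design matrix M, MᵀM = [[4, 5/24]; [5/24, 125/576]] and Mᵀg = [-13, -17/24]ᵀ.
Determinant 4·(125/576) − (5/24)² = 475/576.
p = ((-13)·(125/576) − (5/24)·(-17/24))/(475/576) = -308/95; q = (4·(-17/24) − (5/24)·(-13))/(475/576) = -72/475.
Residuals: 91/475, 32/25, -823/475, 124/475; SSR = 2254/475.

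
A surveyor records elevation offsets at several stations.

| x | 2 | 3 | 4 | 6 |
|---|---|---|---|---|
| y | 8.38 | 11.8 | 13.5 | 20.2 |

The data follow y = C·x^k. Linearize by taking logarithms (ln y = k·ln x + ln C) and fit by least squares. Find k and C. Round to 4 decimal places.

Linearized form: ln y = k·ln x + ln C. From the 4 transformed points,
XᵀX = [[6.8196, 4.9698]; [4.9698, 4]], rhs = [13.1786, 10.2023]ᵀ  (here Σln x = 4.9698, Σ(ln x)² = 6.8196, Σln y = 10.2023, Σln x·ln y = 13.1786).
Δ = 6.8196·4 − (4.9698)² = 2.5794; k = (13.1786·4 − 4.9698·10.2023)/2.5794 = 0.77949, ln C = (6.8196·10.2023 − 4.9698·13.1786)/2.5794 = 1.58210, so C = exp(1.58210) = 4.86516.

k = 0.7795, C = 4.8652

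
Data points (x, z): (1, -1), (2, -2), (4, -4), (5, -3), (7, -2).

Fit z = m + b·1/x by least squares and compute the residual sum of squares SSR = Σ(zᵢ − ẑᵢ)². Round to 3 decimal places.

Sums needed: Σ1 = 5, Σ1/x = 293/140, Σ1/x·1/x = 26909/19600.
For Mᵀz: Σz = -12, Σ1/x·z = -136/35.
Normal equations: [[5, 293/140]; [293/140, 26909/19600]]·[m, b]ᵀ = [-12, -136/35]ᵀ.
det = 5·(26909/19600) − (293/140)² = 6087/2450.
m = ((-12)·(26909/19600) − (293/140)·(-136/35))/(6087/2450) = -40879/12174; b = (5·(-136/35) − (293/140)·(-12))/(6087/2450) = 13930/6087.
Residuals: 845/12174, 867/4058, -7391/6087, -405/4058, 12551/12174; SSR = 15812/6087.

SSR = 2.598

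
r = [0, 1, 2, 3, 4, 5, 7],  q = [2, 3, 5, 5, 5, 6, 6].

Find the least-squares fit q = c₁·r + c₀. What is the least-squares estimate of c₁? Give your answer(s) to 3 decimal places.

c₁ = 0.557

With design matrix A, AᵀA = [[104, 22]; [22, 7]] and Aᵀq = [120, 32]ᵀ.
Δ = 104·7 − 22² = 244.
c₁ = (120·7 − 22·32)/244 = 34/61; c₀ = (104·32 − 22·120)/244 = 172/61.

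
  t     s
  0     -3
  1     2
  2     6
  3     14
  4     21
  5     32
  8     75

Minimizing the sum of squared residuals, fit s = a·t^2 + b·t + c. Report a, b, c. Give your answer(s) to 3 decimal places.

Entries of XᵀX: Σt^2·t^2 = 5075, Σt^2·t = 737, Σt^2 = 119, Σt·t = 119, Σt = 23, Σ1 = 7.
And Σt^2·s = 6088, Σt·s = 900, Σs = 147.
Normal equations: [[5075, 737, 119]; [737, 119, 23]; [119, 23, 7]]·[a, b, c]ᵀ = [6088, 900, 147]ᵀ.
Row-reducing yields a = 40541/44898, b = 15445/6414, c = -16929/7483.

a = 0.903, b = 2.408, c = -2.262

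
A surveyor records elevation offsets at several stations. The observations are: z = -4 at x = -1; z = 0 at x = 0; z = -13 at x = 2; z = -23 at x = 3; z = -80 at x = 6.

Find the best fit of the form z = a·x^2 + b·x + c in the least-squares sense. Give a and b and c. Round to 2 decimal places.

a = -2.00, b = -1.03, c = -1.93

From the data, Σx^2·x^2 = 1394, Σx^2·x = 250, Σx^2 = 50, Σx·x = 50, Σx = 10, Σ1 = 5.
For Aᵀz: Σx^2·z = -3143, Σx·z = -571, Σz = -120.
Normal equations: [[1394, 250, 50]; [250, 50, 10]; [50, 10, 5]]·[a, b, c]ᵀ = [-3143, -571, -120]ᵀ.
Solving the 3×3 system (Gaussian elimination) gives a = -2, b = -31/30, c = -29/15.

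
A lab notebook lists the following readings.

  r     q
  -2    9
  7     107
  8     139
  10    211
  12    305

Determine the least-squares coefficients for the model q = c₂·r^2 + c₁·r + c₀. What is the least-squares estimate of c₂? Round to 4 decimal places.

Forming XᵀX = [[37249, 3575, 361]; [3575, 361, 35]; [361, 35, 5]] and Xᵀq = [79195, 7613, 771]ᵀ gives XᵀX·[c₂, c₁, c₀]ᵀ = Xᵀq.
Inverting the 3×3 Gram matrix, [c₂, c₁, c₀]ᵀ = [42393/20743, 13264/20743, 44948/20743]ᵀ.

c₂ = 2.0437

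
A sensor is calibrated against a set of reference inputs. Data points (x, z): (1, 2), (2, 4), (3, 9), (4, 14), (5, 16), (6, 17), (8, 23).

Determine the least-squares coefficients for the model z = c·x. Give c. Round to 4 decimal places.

Entries of MᵀM: Σx·x = 155.
Moment sums: Σx·z = 459.
c = 459/155 = 2.96129.

c = 2.9613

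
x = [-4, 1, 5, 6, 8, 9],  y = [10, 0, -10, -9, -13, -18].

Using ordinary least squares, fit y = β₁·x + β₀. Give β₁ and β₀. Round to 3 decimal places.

β₁ = -2.048, β₀ = 1.865

Normal-equation sums: Σx·x = 223, Σx = 25, Σ1 = 6.
And Σx·y = -410, Σy = -40.
Eliminating β₀: 6·(row 1) − 25·(row 2) gives 713·β₁ = 6·(-410) − 25·(-40) = -1460, so β₁ = -1460/713.
Then β₀ = ((-40) − 25·(-1460/713))/6 = 1330/713.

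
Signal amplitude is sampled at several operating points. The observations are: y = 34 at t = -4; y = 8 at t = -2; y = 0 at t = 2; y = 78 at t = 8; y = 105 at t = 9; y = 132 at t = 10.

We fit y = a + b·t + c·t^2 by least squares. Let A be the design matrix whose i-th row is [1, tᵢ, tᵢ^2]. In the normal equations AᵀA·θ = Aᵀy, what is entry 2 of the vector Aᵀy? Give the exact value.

2737

Entry 2 ↔ basis t, so (Aᵀy)_{2} = Σᵢ (t)·yᵢ = (-4)·(34) + (-2)·(8) + (2)·(0) + (8)·(78) + (9)·(105) + (10)·(132) = 2737.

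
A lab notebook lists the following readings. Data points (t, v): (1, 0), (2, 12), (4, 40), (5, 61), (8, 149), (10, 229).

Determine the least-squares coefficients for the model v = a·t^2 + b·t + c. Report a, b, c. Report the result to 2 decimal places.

AᵀA·[a, b, c]ᵀ = Aᵀv reads: 14994·a + 1710·b + 210·c = 34649;  1710·a + 210·b + 30·c = 3971;  210·a + 30·b + 6·c = 491.
Inverting the 3×3 Gram matrix, [a, b, c]ᵀ = [197/96, 431/160, -83/24]ᵀ.

a = 2.05, b = 2.69, c = -3.46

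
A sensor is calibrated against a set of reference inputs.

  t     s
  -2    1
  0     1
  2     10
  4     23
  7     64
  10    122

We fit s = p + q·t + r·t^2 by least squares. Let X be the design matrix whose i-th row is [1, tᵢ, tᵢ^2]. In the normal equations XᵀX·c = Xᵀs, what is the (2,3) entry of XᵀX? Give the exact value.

Row 2 ↔ basis t, column 3 ↔ basis t^2, so (XᵀX)_{2,3} = Σᵢ (t)·(t^2) = (-2)·(4) + (0)·(0) + (2)·(4) + (4)·(16) + (7)·(49) + (10)·(100) = 1407.

1407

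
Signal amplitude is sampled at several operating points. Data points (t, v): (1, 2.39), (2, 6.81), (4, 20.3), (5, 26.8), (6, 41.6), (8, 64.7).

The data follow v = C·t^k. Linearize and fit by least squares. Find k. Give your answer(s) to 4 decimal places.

k = 1.5804

Taking logs, ln v = k·ln t + ln C, so regress ln v on ln t.
Over the data: Σln t = 7.5601, Σ(ln t)² = 12.5270, Σln v = 16.9866, Σln t·ln v = 26.1464.
Normal system: [[12.5270, 7.5601]; [7.5601, 6]]·[k, ln C]ᵀ = [26.1464, 16.9866]ᵀ.
Δ = 12.5270·6 − (7.5601)² = 18.0074; k = (26.1464·6 − 7.5601·16.9866)/18.0074 = 1.58040, ln C = (12.5270·16.9866 − 7.5601·26.1464)/18.0074 = 0.83977.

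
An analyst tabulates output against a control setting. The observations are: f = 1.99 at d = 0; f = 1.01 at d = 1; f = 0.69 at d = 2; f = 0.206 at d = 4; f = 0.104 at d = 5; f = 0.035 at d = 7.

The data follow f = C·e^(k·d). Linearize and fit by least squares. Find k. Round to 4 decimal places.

Linearized form: ln f = k·d + ln C. From the 6 transformed points,
XᵀX = [[95.0000, 19.0000]; [19.0000, 6]], rhs = [-41.8354, -6.8686]ᵀ  (here Σd = 19.0000, Σ(d)² = 95.0000, Σln f = -6.8686, Σd·ln f = -41.8354).
Slope k = (n·Σd·ln f − Σd·Σln f)/(n·Σ(d)² − (Σd)²) = (6·-41.8354 − 19.0000·-6.8686)/209.0000 = -0.57659; ln C = (Σln f − k·Σd)/n = 0.68111.

k = -0.5766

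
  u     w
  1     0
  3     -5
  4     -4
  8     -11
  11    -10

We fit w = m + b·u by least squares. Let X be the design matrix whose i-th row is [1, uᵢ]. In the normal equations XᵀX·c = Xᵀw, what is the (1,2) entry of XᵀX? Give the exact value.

Row 1 ↔ basis 1, column 2 ↔ basis u, so (XᵀX)_{1,2} = Σᵢ u = (1)·(1) + (1)·(3) + (1)·(4) + (1)·(8) + (1)·(11) = 27.

27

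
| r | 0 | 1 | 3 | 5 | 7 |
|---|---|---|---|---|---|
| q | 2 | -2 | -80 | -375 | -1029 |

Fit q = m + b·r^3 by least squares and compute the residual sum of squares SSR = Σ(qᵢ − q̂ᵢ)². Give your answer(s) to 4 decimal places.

With design matrix M, MᵀM = [[5, 496]; [496, 134004]] and Mᵀq = [-1484, -401984]ᵀ.
Δ = 5·134004 − 496² = 424004.
m = ((-1484)·134004 − 496·(-401984))/424004 = 130532/106001; b = (5·(-401984) − 496·(-1484))/424004 = -318464/106001.
Residuals: 81470/106001, -24070/106001, -636/5579, -72907/106001, 27591/106001; SSR = 126786/106001.

SSR = 1.1961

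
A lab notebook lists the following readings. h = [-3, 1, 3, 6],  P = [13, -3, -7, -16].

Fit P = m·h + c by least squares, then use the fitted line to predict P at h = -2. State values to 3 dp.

P̂ = 8.702

Compute the Gram sums: Σh·h = 55, Σh = 7, Σ1 = 4.
Right-hand side: Σh·P = -159, ΣP = -13.
Eliminating c: 4·(row 1) − 7·(row 2) gives 171·m = 4·(-159) − 7·(-13) = -545, so m = -545/171.
Then c = ((-13) − 7·(-545/171))/4 = 398/171.
At h = -2: P̂ = (-545/171)·(-2) + (398/171)·(1) = 496/57.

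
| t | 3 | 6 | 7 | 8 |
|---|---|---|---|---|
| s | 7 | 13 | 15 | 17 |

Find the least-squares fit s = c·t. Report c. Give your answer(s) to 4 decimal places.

c = 2.1519

Entries of XᵀX: Σt·t = 158.
Moment sums: Σt·s = 340.
So XᵀX·[c]ᵀ = Xᵀs: [[158]]·[c]ᵀ = [340]ᵀ.
Hence c = 340 / 158 ≈ 2.1519.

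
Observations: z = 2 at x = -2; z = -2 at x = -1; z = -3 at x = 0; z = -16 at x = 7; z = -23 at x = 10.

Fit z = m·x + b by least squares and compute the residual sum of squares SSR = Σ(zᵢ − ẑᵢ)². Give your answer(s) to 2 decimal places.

SSR = 2.71

From the data, Σx·x = 154, Σx = 14, Σ1 = 5.
Right-hand side: Σx·z = -344, Σz = -42.
MᵀM·[m, b]ᵀ = Mᵀz becomes [[154, 14]; [14, 5]]·[m, b]ᵀ = [-344, -42]ᵀ.
det = 154·5 − 14² = 574.
m = ((-344)·5 − 14·(-42))/574 = -566/287; b = (154·(-42) − 14·(-344))/574 = -118/41.
Residuals: 268/287, -314/287, -5/41, 28/41, -115/287; SSR = 778/287.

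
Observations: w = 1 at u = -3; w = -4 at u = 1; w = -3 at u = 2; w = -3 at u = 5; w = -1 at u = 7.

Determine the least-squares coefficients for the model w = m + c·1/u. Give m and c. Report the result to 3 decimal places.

m = -0.888, c = -3.683

Sums needed: Σ1 = 5, Σ1/u = 317/210, Σ1/u·1/u = 62689/44100.
Moment sums: Σw = -10, Σ1/u·w = -1381/210.
det = 5·(62689/44100) − (317/210)² = 53239/11025.
m = ((-10)·(62689/44100) − (317/210)·(-1381/210))/(53239/11025) = -189113/212956; c = (5·(-1381/210) − (317/210)·(-10))/(53239/11025) = -392175/106478.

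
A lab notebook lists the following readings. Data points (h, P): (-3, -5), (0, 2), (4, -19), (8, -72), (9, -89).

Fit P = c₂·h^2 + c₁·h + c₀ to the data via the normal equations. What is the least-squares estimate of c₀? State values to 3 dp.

c₀ = 1.424

From the data, Σh^2·h^2 = 10994, Σh^2·h = 1278, Σh^2 = 170, Σh·h = 170, Σh = 18, Σ1 = 5.
And Σh^2·P = -12166, Σh·P = -1438, ΣP = -183.
Row-reducing yields c₂ = -33238/32799, c₁ = -10838/10933, c₀ = 46699/32799.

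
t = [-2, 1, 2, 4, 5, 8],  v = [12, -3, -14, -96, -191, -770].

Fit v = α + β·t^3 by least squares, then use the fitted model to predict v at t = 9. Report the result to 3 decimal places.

v̂ = -1096.304

Entries of XᵀX: Σ1 = 6, Σt^3 = 702, Σt^3·t^3 = 281994.
And Σv = -1062, Σt^3·v = -424470.
Normal equations: [[6, 702]; [702, 281994]]·[α, β]ᵀ = [-1062, -424470]ᵀ.
Eliminating β: 281994·(row 1) − 702·(row 2) gives 1199160·α = 281994·(-1062) − 702·(-424470) = -1499688, so α = -20829/16655.
Then β = ((-424470) − 702·(-20829/16655))/281994 = -25018/16655.
At t = 9: v̂ = (-20829/16655)·(1) + (-25018/16655)·(729) = -18258951/16655.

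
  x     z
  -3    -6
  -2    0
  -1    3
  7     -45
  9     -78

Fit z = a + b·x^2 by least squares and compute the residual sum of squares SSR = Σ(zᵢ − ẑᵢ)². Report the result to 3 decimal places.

From the data, Σ1 = 5, Σx^2 = 144, Σx^2·x^2 = 9060.
For Mᵀz: Σz = -126, Σx^2·z = -8574.
det = 5·9060 − 144² = 24564.
a = ((-126)·9060 − 144·(-8574))/24564 = 7758/2047; b = (5·(-8574) − 144·(-126))/24564 = -4121/4094.
Residuals: -2991/4094, 484/2047, 887/4094, 2183/4094, -1047/4094; SSR = 2019/2047.

SSR = 0.986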